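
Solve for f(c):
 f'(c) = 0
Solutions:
 f(c) = C1


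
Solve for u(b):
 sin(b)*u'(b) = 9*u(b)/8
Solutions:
 u(b) = C1*(cos(b) - 1)^(9/16)/(cos(b) + 1)^(9/16)


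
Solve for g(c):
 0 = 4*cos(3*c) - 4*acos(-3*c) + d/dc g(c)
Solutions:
 g(c) = C1 + 4*c*acos(-3*c) + 4*sqrt(1 - 9*c^2)/3 - 4*sin(3*c)/3


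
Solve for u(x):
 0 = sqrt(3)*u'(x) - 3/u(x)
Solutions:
 u(x) = -sqrt(C1 + 2*sqrt(3)*x)
 u(x) = sqrt(C1 + 2*sqrt(3)*x)


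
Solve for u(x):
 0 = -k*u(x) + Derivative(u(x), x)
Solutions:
 u(x) = C1*exp(k*x)


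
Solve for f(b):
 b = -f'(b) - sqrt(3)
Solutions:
 f(b) = C1 - b^2/2 - sqrt(3)*b


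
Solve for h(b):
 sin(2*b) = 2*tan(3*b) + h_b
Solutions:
 h(b) = C1 + 2*log(cos(3*b))/3 - cos(2*b)/2


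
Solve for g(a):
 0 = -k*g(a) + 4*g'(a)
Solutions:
 g(a) = C1*exp(a*k/4)


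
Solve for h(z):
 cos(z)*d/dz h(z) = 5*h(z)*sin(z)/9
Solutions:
 h(z) = C1/cos(z)^(5/9)


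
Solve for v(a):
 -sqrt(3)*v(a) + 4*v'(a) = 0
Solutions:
 v(a) = C1*exp(sqrt(3)*a/4)


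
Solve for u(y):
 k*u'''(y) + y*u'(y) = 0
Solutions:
 u(y) = C1 + Integral(C2*airyai(y*(-1/k)^(1/3)) + C3*airybi(y*(-1/k)^(1/3)), y)


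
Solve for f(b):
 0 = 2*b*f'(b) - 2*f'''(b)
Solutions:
 f(b) = C1 + Integral(C2*airyai(b) + C3*airybi(b), b)


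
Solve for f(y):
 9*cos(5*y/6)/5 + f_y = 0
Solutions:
 f(y) = C1 - 54*sin(5*y/6)/25


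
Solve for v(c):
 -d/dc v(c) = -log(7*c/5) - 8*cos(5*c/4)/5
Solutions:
 v(c) = C1 + c*log(c) - c*log(5) - c + c*log(7) + 32*sin(5*c/4)/25


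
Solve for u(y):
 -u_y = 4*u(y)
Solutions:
 u(y) = C1*exp(-4*y)


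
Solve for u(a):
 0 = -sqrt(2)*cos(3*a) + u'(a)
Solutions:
 u(a) = C1 + sqrt(2)*sin(3*a)/3


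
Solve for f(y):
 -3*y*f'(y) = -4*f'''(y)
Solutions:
 f(y) = C1 + Integral(C2*airyai(6^(1/3)*y/2) + C3*airybi(6^(1/3)*y/2), y)


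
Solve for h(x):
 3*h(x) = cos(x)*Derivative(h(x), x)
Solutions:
 h(x) = C1*(sin(x) + 1)^(3/2)/(sin(x) - 1)^(3/2)


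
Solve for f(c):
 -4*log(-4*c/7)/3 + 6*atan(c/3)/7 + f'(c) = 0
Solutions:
 f(c) = C1 + 4*c*log(-c)/3 - 6*c*atan(c/3)/7 - 4*c*log(7)/3 - 4*c/3 + 8*c*log(2)/3 + 9*log(c^2 + 9)/7


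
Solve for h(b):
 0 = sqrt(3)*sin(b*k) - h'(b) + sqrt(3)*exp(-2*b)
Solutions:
 h(b) = C1 - sqrt(3)*exp(-2*b)/2 - sqrt(3)*cos(b*k)/k


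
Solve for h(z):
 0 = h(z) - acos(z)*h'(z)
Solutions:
 h(z) = C1*exp(Integral(1/acos(z), z))


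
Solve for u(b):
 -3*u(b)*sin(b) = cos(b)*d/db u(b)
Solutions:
 u(b) = C1*cos(b)^3


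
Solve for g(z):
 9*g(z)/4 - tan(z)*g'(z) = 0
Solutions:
 g(z) = C1*sin(z)^(9/4)


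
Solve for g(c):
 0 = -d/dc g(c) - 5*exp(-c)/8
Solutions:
 g(c) = C1 + 5*exp(-c)/8


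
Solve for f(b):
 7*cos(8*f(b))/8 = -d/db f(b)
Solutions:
 f(b) = -asin((C1 + exp(14*b))/(C1 - exp(14*b)))/8 + pi/8
 f(b) = asin((C1 + exp(14*b))/(C1 - exp(14*b)))/8


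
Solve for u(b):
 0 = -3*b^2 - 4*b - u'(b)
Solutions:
 u(b) = C1 - b^3 - 2*b^2


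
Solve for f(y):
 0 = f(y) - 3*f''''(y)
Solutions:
 f(y) = C1*exp(-3^(3/4)*y/3) + C2*exp(3^(3/4)*y/3) + C3*sin(3^(3/4)*y/3) + C4*cos(3^(3/4)*y/3)


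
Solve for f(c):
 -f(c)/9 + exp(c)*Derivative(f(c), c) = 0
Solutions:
 f(c) = C1*exp(-exp(-c)/9)


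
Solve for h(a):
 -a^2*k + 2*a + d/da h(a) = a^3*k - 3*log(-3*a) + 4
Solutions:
 h(a) = C1 + a^4*k/4 + a^3*k/3 - a^2 - 3*a*log(-a) + a*(7 - 3*log(3))


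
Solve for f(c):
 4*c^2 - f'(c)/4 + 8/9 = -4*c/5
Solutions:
 f(c) = C1 + 16*c^3/3 + 8*c^2/5 + 32*c/9


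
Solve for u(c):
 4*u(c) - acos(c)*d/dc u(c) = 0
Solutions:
 u(c) = C1*exp(4*Integral(1/acos(c), c))


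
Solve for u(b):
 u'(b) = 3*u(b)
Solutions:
 u(b) = C1*exp(3*b)


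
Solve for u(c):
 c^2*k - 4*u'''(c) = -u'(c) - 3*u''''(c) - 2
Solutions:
 u(c) = C1 + C2*exp(c) + C3*exp(c*(1 - sqrt(13))/6) + C4*exp(c*(1 + sqrt(13))/6) - c^3*k/3 - 8*c*k - 2*c


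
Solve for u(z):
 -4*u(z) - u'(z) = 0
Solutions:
 u(z) = C1*exp(-4*z)


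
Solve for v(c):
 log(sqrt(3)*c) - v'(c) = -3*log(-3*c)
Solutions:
 v(c) = C1 + 4*c*log(c) + c*(-4 + 7*log(3)/2 + 3*I*pi)


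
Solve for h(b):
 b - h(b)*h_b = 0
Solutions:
 h(b) = -sqrt(C1 + b^2)
 h(b) = sqrt(C1 + b^2)


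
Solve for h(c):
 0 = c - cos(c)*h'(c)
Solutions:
 h(c) = C1 + Integral(c/cos(c), c)


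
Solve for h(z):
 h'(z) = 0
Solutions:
 h(z) = C1


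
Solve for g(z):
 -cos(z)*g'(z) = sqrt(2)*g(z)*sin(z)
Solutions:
 g(z) = C1*cos(z)^(sqrt(2))


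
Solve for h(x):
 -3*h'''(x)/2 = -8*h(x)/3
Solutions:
 h(x) = C3*exp(2*6^(1/3)*x/3) + (C1*sin(2^(1/3)*3^(5/6)*x/3) + C2*cos(2^(1/3)*3^(5/6)*x/3))*exp(-6^(1/3)*x/3)


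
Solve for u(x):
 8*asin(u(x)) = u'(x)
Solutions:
 Integral(1/asin(_y), (_y, u(x))) = C1 + 8*x


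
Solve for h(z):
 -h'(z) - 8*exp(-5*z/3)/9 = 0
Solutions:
 h(z) = C1 + 8*exp(-5*z/3)/15


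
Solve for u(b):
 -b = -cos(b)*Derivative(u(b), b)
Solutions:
 u(b) = C1 + Integral(b/cos(b), b)


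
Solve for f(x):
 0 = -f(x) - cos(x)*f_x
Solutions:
 f(x) = C1*sqrt(sin(x) - 1)/sqrt(sin(x) + 1)


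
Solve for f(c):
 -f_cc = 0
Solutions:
 f(c) = C1 + C2*c


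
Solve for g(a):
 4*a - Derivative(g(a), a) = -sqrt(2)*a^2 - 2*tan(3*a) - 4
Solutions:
 g(a) = C1 + sqrt(2)*a^3/3 + 2*a^2 + 4*a - 2*log(cos(3*a))/3


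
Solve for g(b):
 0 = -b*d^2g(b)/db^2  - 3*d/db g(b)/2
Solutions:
 g(b) = C1 + C2/sqrt(b)


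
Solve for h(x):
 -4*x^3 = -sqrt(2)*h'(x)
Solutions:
 h(x) = C1 + sqrt(2)*x^4/2


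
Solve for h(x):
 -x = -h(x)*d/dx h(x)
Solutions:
 h(x) = -sqrt(C1 + x^2)
 h(x) = sqrt(C1 + x^2)


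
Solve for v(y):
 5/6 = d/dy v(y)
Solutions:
 v(y) = C1 + 5*y/6


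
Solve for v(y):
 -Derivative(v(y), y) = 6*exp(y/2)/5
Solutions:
 v(y) = C1 - 12*exp(y/2)/5


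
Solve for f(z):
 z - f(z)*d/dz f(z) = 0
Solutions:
 f(z) = -sqrt(C1 + z^2)
 f(z) = sqrt(C1 + z^2)


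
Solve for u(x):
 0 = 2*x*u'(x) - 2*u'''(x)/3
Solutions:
 u(x) = C1 + Integral(C2*airyai(3^(1/3)*x) + C3*airybi(3^(1/3)*x), x)


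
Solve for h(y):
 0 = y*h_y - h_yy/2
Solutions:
 h(y) = C1 + C2*erfi(y)


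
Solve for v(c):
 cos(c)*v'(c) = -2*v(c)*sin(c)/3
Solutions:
 v(c) = C1*cos(c)^(2/3)


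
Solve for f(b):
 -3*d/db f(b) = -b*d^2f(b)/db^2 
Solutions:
 f(b) = C1 + C2*b^4


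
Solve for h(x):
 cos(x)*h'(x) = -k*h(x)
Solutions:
 h(x) = C1*exp(k*(log(sin(x) - 1) - log(sin(x) + 1))/2)


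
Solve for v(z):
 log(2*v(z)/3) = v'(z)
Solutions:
 -Integral(1/(log(_y) - log(3) + log(2)), (_y, v(z))) = C1 - z


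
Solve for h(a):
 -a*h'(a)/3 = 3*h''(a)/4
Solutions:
 h(a) = C1 + C2*erf(sqrt(2)*a/3)


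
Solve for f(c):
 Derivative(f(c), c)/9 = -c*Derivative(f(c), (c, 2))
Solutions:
 f(c) = C1 + C2*c^(8/9)


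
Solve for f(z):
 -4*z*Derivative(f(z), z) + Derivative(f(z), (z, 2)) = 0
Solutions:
 f(z) = C1 + C2*erfi(sqrt(2)*z)


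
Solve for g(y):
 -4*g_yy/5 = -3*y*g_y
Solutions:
 g(y) = C1 + C2*erfi(sqrt(30)*y/4)


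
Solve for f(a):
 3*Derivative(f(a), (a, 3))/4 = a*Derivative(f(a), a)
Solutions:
 f(a) = C1 + Integral(C2*airyai(6^(2/3)*a/3) + C3*airybi(6^(2/3)*a/3), a)


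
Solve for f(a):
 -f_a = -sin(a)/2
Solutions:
 f(a) = C1 - cos(a)/2


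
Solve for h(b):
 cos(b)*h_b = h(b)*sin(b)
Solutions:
 h(b) = C1/cos(b)


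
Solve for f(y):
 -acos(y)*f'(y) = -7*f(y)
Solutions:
 f(y) = C1*exp(7*Integral(1/acos(y), y))


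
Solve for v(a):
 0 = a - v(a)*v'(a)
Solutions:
 v(a) = -sqrt(C1 + a^2)
 v(a) = sqrt(C1 + a^2)


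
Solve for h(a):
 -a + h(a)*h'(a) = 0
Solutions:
 h(a) = -sqrt(C1 + a^2)
 h(a) = sqrt(C1 + a^2)


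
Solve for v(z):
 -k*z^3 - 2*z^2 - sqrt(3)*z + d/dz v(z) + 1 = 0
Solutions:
 v(z) = C1 + k*z^4/4 + 2*z^3/3 + sqrt(3)*z^2/2 - z


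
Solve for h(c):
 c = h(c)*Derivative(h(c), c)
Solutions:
 h(c) = -sqrt(C1 + c^2)
 h(c) = sqrt(C1 + c^2)


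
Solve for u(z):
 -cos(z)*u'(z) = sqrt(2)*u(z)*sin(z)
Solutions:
 u(z) = C1*cos(z)^(sqrt(2))


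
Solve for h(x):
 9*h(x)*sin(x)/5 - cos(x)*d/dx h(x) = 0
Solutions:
 h(x) = C1/cos(x)^(9/5)


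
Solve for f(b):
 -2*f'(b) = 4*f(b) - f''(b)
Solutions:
 f(b) = C1*exp(b*(1 - sqrt(5))) + C2*exp(b*(1 + sqrt(5)))


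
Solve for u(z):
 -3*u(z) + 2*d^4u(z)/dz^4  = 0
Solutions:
 u(z) = C1*exp(-2^(3/4)*3^(1/4)*z/2) + C2*exp(2^(3/4)*3^(1/4)*z/2) + C3*sin(2^(3/4)*3^(1/4)*z/2) + C4*cos(2^(3/4)*3^(1/4)*z/2)


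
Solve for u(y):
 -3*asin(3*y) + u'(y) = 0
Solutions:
 u(y) = C1 + 3*y*asin(3*y) + sqrt(1 - 9*y^2)


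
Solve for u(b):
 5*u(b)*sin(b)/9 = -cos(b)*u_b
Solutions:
 u(b) = C1*cos(b)^(5/9)


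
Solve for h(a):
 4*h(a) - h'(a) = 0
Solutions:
 h(a) = C1*exp(4*a)


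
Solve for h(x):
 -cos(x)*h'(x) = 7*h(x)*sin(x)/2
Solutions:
 h(x) = C1*cos(x)^(7/2)


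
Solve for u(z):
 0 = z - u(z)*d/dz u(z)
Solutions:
 u(z) = -sqrt(C1 + z^2)
 u(z) = sqrt(C1 + z^2)


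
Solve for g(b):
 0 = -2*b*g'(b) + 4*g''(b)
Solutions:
 g(b) = C1 + C2*erfi(b/2)


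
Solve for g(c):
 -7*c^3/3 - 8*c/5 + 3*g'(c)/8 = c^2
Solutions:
 g(c) = C1 + 14*c^4/9 + 8*c^3/9 + 32*c^2/15


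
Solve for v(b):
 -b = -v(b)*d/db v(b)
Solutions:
 v(b) = -sqrt(C1 + b^2)
 v(b) = sqrt(C1 + b^2)


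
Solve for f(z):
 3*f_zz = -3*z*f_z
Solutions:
 f(z) = C1 + C2*erf(sqrt(2)*z/2)


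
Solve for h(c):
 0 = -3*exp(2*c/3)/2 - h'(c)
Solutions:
 h(c) = C1 - 9*exp(2*c/3)/4


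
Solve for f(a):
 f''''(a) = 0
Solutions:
 f(a) = C1 + C2*a + C3*a^2 + C4*a^3


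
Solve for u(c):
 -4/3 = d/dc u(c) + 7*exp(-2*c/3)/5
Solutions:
 u(c) = C1 - 4*c/3 + 21*exp(-2*c/3)/10


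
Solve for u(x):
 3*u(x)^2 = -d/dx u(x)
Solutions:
 u(x) = 1/(C1 + 3*x)


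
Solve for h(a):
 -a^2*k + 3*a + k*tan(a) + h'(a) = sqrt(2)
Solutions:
 h(a) = C1 + a^3*k/3 - 3*a^2/2 + sqrt(2)*a + k*log(cos(a))


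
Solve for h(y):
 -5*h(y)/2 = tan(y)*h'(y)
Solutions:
 h(y) = C1/sin(y)^(5/2)


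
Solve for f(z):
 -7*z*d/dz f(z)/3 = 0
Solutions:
 f(z) = C1


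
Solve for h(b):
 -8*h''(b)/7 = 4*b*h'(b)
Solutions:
 h(b) = C1 + C2*erf(sqrt(7)*b/2)


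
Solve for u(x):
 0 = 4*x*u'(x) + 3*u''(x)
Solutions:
 u(x) = C1 + C2*erf(sqrt(6)*x/3)


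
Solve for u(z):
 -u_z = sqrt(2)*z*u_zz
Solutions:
 u(z) = C1 + C2*z^(1 - sqrt(2)/2)


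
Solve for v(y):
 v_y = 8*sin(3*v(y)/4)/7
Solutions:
 -8*y/7 + 2*log(cos(3*v(y)/4) - 1)/3 - 2*log(cos(3*v(y)/4) + 1)/3 = C1


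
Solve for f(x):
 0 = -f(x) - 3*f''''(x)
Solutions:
 f(x) = (C1*sin(sqrt(2)*3^(3/4)*x/6) + C2*cos(sqrt(2)*3^(3/4)*x/6))*exp(-sqrt(2)*3^(3/4)*x/6) + (C3*sin(sqrt(2)*3^(3/4)*x/6) + C4*cos(sqrt(2)*3^(3/4)*x/6))*exp(sqrt(2)*3^(3/4)*x/6)


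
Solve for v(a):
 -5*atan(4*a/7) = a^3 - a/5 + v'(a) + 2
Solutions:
 v(a) = C1 - a^4/4 + a^2/10 - 5*a*atan(4*a/7) - 2*a + 35*log(16*a^2 + 49)/8


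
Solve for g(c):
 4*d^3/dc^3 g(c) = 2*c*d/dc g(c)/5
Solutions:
 g(c) = C1 + Integral(C2*airyai(10^(2/3)*c/10) + C3*airybi(10^(2/3)*c/10), c)


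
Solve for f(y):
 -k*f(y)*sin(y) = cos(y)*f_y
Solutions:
 f(y) = C1*exp(k*log(cos(y)))


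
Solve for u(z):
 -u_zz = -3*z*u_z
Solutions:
 u(z) = C1 + C2*erfi(sqrt(6)*z/2)


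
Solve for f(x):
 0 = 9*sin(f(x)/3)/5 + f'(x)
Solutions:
 9*x/5 + 3*log(cos(f(x)/3) - 1)/2 - 3*log(cos(f(x)/3) + 1)/2 = C1


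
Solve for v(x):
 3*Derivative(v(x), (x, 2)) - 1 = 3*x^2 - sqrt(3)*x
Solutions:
 v(x) = C1 + C2*x + x^4/12 - sqrt(3)*x^3/18 + x^2/6


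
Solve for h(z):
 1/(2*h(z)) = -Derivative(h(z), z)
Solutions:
 h(z) = -sqrt(C1 - z)
 h(z) = sqrt(C1 - z)


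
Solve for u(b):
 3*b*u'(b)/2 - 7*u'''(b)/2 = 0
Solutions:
 u(b) = C1 + Integral(C2*airyai(3^(1/3)*7^(2/3)*b/7) + C3*airybi(3^(1/3)*7^(2/3)*b/7), b)


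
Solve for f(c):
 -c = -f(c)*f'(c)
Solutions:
 f(c) = -sqrt(C1 + c^2)
 f(c) = sqrt(C1 + c^2)


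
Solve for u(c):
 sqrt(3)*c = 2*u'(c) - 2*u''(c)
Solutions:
 u(c) = C1 + C2*exp(c) + sqrt(3)*c^2/4 + sqrt(3)*c/2


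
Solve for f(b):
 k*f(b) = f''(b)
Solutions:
 f(b) = C1*exp(-b*sqrt(k)) + C2*exp(b*sqrt(k))


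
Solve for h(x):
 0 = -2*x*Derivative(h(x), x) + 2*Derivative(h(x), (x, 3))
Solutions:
 h(x) = C1 + Integral(C2*airyai(x) + C3*airybi(x), x)


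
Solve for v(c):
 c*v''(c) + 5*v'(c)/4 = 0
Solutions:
 v(c) = C1 + C2/c^(1/4)


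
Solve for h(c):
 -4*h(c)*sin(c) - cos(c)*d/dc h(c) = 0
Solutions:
 h(c) = C1*cos(c)^4


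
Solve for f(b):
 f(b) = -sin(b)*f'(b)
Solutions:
 f(b) = C1*sqrt(cos(b) + 1)/sqrt(cos(b) - 1)


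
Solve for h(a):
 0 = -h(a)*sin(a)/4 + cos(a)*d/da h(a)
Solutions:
 h(a) = C1/cos(a)^(1/4)


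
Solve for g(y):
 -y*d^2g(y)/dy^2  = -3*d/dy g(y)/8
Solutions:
 g(y) = C1 + C2*y^(11/8)


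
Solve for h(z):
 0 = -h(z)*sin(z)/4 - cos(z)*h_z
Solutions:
 h(z) = C1*cos(z)^(1/4)


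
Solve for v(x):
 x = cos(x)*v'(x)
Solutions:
 v(x) = C1 + Integral(x/cos(x), x)


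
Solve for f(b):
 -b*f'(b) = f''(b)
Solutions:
 f(b) = C1 + C2*erf(sqrt(2)*b/2)


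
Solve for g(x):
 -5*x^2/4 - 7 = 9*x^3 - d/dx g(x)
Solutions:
 g(x) = C1 + 9*x^4/4 + 5*x^3/12 + 7*x


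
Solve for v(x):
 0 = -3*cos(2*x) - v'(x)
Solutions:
 v(x) = C1 - 3*sin(2*x)/2


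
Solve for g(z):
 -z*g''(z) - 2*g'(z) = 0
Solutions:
 g(z) = C1 + C2/z


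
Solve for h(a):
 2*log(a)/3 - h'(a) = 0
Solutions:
 h(a) = C1 + 2*a*log(a)/3 - 2*a/3


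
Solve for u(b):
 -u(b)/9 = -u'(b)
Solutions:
 u(b) = C1*exp(b/9)


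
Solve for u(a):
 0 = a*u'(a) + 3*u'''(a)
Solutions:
 u(a) = C1 + Integral(C2*airyai(-3^(2/3)*a/3) + C3*airybi(-3^(2/3)*a/3), a)


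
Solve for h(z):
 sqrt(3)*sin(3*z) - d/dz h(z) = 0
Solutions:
 h(z) = C1 - sqrt(3)*cos(3*z)/3


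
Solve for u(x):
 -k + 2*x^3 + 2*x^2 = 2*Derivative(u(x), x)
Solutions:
 u(x) = C1 - k*x/2 + x^4/4 + x^3/3


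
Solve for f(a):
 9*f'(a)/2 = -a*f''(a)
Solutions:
 f(a) = C1 + C2/a^(7/2)


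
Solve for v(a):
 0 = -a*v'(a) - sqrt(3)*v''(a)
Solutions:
 v(a) = C1 + C2*erf(sqrt(2)*3^(3/4)*a/6)


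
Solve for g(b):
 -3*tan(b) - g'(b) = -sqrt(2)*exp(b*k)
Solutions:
 g(b) = C1 + sqrt(2)*Piecewise((exp(b*k)/k, Ne(k, 0)), (b, True)) + 3*log(cos(b))


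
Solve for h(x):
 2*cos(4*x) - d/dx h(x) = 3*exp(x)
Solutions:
 h(x) = C1 - 3*exp(x) + sin(4*x)/2


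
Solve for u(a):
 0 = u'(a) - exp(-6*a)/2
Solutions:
 u(a) = C1 - exp(-6*a)/12


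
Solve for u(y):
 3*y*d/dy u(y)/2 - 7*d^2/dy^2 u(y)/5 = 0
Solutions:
 u(y) = C1 + C2*erfi(sqrt(105)*y/14)


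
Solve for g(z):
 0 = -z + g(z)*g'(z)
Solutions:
 g(z) = -sqrt(C1 + z^2)
 g(z) = sqrt(C1 + z^2)


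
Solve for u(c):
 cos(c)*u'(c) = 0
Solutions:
 u(c) = C1


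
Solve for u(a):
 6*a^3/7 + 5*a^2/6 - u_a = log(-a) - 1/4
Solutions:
 u(a) = C1 + 3*a^4/14 + 5*a^3/18 - a*log(-a) + 5*a/4


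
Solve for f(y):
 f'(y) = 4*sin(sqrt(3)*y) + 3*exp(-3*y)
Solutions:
 f(y) = C1 - 4*sqrt(3)*cos(sqrt(3)*y)/3 - exp(-3*y)


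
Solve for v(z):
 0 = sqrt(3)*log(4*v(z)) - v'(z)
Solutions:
 -sqrt(3)*Integral(1/(log(_y) + 2*log(2)), (_y, v(z)))/3 = C1 - z


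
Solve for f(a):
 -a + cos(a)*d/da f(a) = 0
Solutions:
 f(a) = C1 + Integral(a/cos(a), a)


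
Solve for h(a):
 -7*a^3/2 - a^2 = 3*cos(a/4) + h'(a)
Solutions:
 h(a) = C1 - 7*a^4/8 - a^3/3 - 12*sin(a/4)


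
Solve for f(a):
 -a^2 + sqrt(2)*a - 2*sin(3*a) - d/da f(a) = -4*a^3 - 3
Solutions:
 f(a) = C1 + a^4 - a^3/3 + sqrt(2)*a^2/2 + 3*a + 2*cos(3*a)/3


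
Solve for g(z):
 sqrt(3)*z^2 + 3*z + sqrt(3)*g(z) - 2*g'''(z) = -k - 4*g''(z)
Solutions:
 g(z) = C1*exp(z*(-2^(1/3)*(32 + 27*sqrt(3) + sqrt(-1024 + (32 + 27*sqrt(3))^2))^(1/3) - 8*2^(2/3)/(32 + 27*sqrt(3) + sqrt(-1024 + (32 + 27*sqrt(3))^2))^(1/3) + 8)/12)*sin(2^(1/3)*sqrt(3)*z*(-(32 + 27*sqrt(3) + sqrt(-1024 + (32 + 27*sqrt(3))^2))^(1/3) + 8*2^(1/3)/(32 + 27*sqrt(3) + sqrt(-1024 + (32 + 27*sqrt(3))^2))^(1/3))/12) + C2*exp(z*(-2^(1/3)*(32 + 27*sqrt(3) + sqrt(-1024 + (32 + 27*sqrt(3))^2))^(1/3) - 8*2^(2/3)/(32 + 27*sqrt(3) + sqrt(-1024 + (32 + 27*sqrt(3))^2))^(1/3) + 8)/12)*cos(2^(1/3)*sqrt(3)*z*(-(32 + 27*sqrt(3) + sqrt(-1024 + (32 + 27*sqrt(3))^2))^(1/3) + 8*2^(1/3)/(32 + 27*sqrt(3) + sqrt(-1024 + (32 + 27*sqrt(3))^2))^(1/3))/12) + C3*exp(z*(8*2^(2/3)/(32 + 27*sqrt(3) + sqrt(-1024 + (32 + 27*sqrt(3))^2))^(1/3) + 4 + 2^(1/3)*(32 + 27*sqrt(3) + sqrt(-1024 + (32 + 27*sqrt(3))^2))^(1/3))/6) - sqrt(3)*k/3 - z^2 - sqrt(3)*z + 8*sqrt(3)/3


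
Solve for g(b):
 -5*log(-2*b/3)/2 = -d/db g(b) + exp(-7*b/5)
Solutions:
 g(b) = C1 + 5*b*log(-b)/2 + 5*b*(-log(3) - 1 + log(2))/2 - 5*exp(-7*b/5)/7


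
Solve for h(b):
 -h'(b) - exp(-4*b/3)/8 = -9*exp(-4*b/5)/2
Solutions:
 h(b) = C1 + 3*exp(-4*b/3)/32 - 45*exp(-4*b/5)/8


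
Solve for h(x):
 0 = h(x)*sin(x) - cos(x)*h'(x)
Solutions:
 h(x) = C1/cos(x)


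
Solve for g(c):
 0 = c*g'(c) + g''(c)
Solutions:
 g(c) = C1 + C2*erf(sqrt(2)*c/2)


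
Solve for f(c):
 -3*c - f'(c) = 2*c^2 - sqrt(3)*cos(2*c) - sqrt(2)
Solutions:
 f(c) = C1 - 2*c^3/3 - 3*c^2/2 + sqrt(2)*c + sqrt(3)*sin(2*c)/2


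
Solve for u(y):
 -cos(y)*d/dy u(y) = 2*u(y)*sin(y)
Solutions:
 u(y) = C1*cos(y)^2


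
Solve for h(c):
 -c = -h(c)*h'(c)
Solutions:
 h(c) = -sqrt(C1 + c^2)
 h(c) = sqrt(C1 + c^2)


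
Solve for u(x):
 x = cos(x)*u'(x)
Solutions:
 u(x) = C1 + Integral(x/cos(x), x)


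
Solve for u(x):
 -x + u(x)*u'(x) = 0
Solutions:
 u(x) = -sqrt(C1 + x^2)
 u(x) = sqrt(C1 + x^2)


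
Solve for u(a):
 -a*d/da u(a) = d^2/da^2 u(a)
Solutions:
 u(a) = C1 + C2*erf(sqrt(2)*a/2)


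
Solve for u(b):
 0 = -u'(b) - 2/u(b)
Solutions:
 u(b) = -sqrt(C1 - 4*b)
 u(b) = sqrt(C1 - 4*b)


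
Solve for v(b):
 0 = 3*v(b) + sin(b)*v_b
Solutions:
 v(b) = C1*(cos(b) + 1)^(3/2)/(cos(b) - 1)^(3/2)


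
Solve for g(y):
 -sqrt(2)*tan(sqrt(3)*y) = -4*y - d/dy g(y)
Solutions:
 g(y) = C1 - 2*y^2 - sqrt(6)*log(cos(sqrt(3)*y))/3


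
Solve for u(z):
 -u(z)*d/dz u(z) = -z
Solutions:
 u(z) = -sqrt(C1 + z^2)
 u(z) = sqrt(C1 + z^2)


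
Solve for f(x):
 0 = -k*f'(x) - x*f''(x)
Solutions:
 f(x) = C1 + x^(1 - re(k))*(C2*sin(log(x)*Abs(im(k))) + C3*cos(log(x)*im(k)))


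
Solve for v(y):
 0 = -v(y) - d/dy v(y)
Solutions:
 v(y) = C1*exp(-y)


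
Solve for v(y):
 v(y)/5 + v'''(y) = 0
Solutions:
 v(y) = C3*exp(-5^(2/3)*y/5) + (C1*sin(sqrt(3)*5^(2/3)*y/10) + C2*cos(sqrt(3)*5^(2/3)*y/10))*exp(5^(2/3)*y/10)


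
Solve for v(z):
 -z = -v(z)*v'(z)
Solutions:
 v(z) = -sqrt(C1 + z^2)
 v(z) = sqrt(C1 + z^2)


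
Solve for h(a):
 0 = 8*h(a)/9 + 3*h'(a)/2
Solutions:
 h(a) = C1*exp(-16*a/27)


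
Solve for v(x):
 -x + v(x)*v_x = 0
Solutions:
 v(x) = -sqrt(C1 + x^2)
 v(x) = sqrt(C1 + x^2)


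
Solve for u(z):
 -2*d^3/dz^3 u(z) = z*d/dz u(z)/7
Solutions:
 u(z) = C1 + Integral(C2*airyai(-14^(2/3)*z/14) + C3*airybi(-14^(2/3)*z/14), z)


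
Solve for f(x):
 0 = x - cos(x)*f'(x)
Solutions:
 f(x) = C1 + Integral(x/cos(x), x)


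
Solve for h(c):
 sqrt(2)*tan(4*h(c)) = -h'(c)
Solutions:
 h(c) = -asin(C1*exp(-4*sqrt(2)*c))/4 + pi/4
 h(c) = asin(C1*exp(-4*sqrt(2)*c))/4


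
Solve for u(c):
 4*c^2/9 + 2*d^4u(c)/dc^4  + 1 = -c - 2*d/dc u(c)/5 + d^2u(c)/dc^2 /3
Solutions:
 u(c) = C1 + C2*exp(c*(5*20^(1/3)/(sqrt(2866) + 54)^(1/3) + 50^(1/3)*(sqrt(2866) + 54)^(1/3))/60)*sin(sqrt(3)*c*(-50^(1/3)*(sqrt(2866) + 54)^(1/3) + 5*20^(1/3)/(sqrt(2866) + 54)^(1/3))/60) + C3*exp(c*(5*20^(1/3)/(sqrt(2866) + 54)^(1/3) + 50^(1/3)*(sqrt(2866) + 54)^(1/3))/60)*cos(sqrt(3)*c*(-50^(1/3)*(sqrt(2866) + 54)^(1/3) + 5*20^(1/3)/(sqrt(2866) + 54)^(1/3))/60) + C4*exp(-c*(5*20^(1/3)/(sqrt(2866) + 54)^(1/3) + 50^(1/3)*(sqrt(2866) + 54)^(1/3))/30) - 10*c^3/27 - 235*c^2/108 - 1985*c/324


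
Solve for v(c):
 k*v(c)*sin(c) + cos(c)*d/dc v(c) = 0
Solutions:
 v(c) = C1*exp(k*log(cos(c)))


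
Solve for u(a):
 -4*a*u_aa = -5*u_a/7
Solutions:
 u(a) = C1 + C2*a^(33/28)


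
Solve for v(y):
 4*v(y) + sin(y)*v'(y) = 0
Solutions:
 v(y) = C1*(cos(y)^2 + 2*cos(y) + 1)/(cos(y)^2 - 2*cos(y) + 1)


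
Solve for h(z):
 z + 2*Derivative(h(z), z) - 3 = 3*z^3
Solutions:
 h(z) = C1 + 3*z^4/8 - z^2/4 + 3*z/2


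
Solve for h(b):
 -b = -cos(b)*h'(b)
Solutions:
 h(b) = C1 + Integral(b/cos(b), b)


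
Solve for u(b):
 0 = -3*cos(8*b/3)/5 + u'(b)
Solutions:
 u(b) = C1 + 9*sin(8*b/3)/40


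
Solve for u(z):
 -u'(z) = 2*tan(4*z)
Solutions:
 u(z) = C1 + log(cos(4*z))/2


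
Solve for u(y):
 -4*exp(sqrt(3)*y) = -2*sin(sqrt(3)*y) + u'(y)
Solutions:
 u(y) = C1 - 4*sqrt(3)*exp(sqrt(3)*y)/3 - 2*sqrt(3)*cos(sqrt(3)*y)/3


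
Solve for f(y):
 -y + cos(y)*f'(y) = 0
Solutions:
 f(y) = C1 + Integral(y/cos(y), y)


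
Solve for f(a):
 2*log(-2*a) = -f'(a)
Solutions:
 f(a) = C1 - 2*a*log(-a) + 2*a*(1 - log(2))


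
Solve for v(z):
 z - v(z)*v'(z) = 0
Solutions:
 v(z) = -sqrt(C1 + z^2)
 v(z) = sqrt(C1 + z^2)


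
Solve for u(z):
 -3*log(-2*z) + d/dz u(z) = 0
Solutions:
 u(z) = C1 + 3*z*log(-z) + 3*z*(-1 + log(2))


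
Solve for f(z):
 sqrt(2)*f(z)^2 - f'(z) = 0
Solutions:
 f(z) = -1/(C1 + sqrt(2)*z)


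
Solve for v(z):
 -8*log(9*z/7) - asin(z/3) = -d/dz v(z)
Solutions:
 v(z) = C1 + 8*z*log(z) + z*asin(z/3) - 8*z*log(7) - 8*z + 16*z*log(3) + sqrt(9 - z^2)


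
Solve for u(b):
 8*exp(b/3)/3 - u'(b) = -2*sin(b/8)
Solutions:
 u(b) = C1 + 8*exp(b/3) - 16*cos(b/8)


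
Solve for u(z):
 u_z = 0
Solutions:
 u(z) = C1


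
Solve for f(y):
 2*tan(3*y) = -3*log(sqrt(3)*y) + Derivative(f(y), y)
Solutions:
 f(y) = C1 + 3*y*log(y) - 3*y + 3*y*log(3)/2 - 2*log(cos(3*y))/3


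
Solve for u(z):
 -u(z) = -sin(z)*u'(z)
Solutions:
 u(z) = C1*sqrt(cos(z) - 1)/sqrt(cos(z) + 1)


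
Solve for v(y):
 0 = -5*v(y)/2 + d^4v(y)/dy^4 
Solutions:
 v(y) = C1*exp(-2^(3/4)*5^(1/4)*y/2) + C2*exp(2^(3/4)*5^(1/4)*y/2) + C3*sin(2^(3/4)*5^(1/4)*y/2) + C4*cos(2^(3/4)*5^(1/4)*y/2)


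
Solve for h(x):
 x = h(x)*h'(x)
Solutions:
 h(x) = -sqrt(C1 + x^2)
 h(x) = sqrt(C1 + x^2)


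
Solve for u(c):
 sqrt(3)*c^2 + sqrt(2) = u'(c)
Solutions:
 u(c) = C1 + sqrt(3)*c^3/3 + sqrt(2)*c


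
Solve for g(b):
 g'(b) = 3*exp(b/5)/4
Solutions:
 g(b) = C1 + 15*exp(b/5)/4


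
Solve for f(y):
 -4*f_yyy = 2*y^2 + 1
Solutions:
 f(y) = C1 + C2*y + C3*y^2 - y^5/120 - y^3/24


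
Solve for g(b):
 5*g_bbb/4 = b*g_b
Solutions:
 g(b) = C1 + Integral(C2*airyai(10^(2/3)*b/5) + C3*airybi(10^(2/3)*b/5), b)


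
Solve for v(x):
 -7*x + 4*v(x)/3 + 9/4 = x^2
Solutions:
 v(x) = 3*x^2/4 + 21*x/4 - 27/16


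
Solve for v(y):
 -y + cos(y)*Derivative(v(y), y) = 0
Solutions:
 v(y) = C1 + Integral(y/cos(y), y)


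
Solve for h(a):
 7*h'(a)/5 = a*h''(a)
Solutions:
 h(a) = C1 + C2*a^(12/5)


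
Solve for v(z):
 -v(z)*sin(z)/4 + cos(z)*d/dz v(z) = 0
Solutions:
 v(z) = C1/cos(z)^(1/4)


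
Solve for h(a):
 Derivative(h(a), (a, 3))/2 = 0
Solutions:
 h(a) = C1 + C2*a + C3*a^2


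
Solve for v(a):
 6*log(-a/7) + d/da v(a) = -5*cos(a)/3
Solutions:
 v(a) = C1 - 6*a*log(-a) + 6*a + 6*a*log(7) - 5*sin(a)/3


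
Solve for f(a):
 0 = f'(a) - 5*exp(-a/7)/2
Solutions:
 f(a) = C1 - 35*exp(-a/7)/2


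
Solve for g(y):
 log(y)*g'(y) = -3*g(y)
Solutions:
 g(y) = C1*exp(-3*li(y))


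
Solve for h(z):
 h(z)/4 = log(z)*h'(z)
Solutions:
 h(z) = C1*exp(li(z)/4)


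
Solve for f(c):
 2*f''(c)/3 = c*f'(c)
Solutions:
 f(c) = C1 + C2*erfi(sqrt(3)*c/2)


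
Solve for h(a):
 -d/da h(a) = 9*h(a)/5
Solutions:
 h(a) = C1*exp(-9*a/5)


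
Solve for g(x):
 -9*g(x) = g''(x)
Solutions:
 g(x) = C1*sin(3*x) + C2*cos(3*x)


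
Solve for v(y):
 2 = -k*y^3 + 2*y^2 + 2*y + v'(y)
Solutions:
 v(y) = C1 + k*y^4/4 - 2*y^3/3 - y^2 + 2*y


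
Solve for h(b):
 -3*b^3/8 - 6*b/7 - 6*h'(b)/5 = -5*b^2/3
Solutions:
 h(b) = C1 - 5*b^4/64 + 25*b^3/54 - 5*b^2/14


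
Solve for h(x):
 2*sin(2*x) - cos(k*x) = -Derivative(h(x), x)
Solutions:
 h(x) = C1 + cos(2*x) + sin(k*x)/k


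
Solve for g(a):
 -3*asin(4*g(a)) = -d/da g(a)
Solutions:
 Integral(1/asin(4*_y), (_y, g(a))) = C1 + 3*a


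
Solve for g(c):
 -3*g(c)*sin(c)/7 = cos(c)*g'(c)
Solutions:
 g(c) = C1*cos(c)^(3/7)


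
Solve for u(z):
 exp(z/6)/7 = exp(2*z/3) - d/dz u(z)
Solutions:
 u(z) = C1 - 6*exp(z/6)/7 + 3*exp(2*z/3)/2


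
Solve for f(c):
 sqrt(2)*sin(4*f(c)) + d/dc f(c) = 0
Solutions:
 f(c) = -acos((-C1 - exp(8*sqrt(2)*c))/(C1 - exp(8*sqrt(2)*c)))/4 + pi/2
 f(c) = acos((-C1 - exp(8*sqrt(2)*c))/(C1 - exp(8*sqrt(2)*c)))/4


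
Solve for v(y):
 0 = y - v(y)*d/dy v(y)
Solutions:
 v(y) = -sqrt(C1 + y^2)
 v(y) = sqrt(C1 + y^2)


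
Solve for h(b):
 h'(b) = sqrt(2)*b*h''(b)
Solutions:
 h(b) = C1 + C2*b^(sqrt(2)/2 + 1)


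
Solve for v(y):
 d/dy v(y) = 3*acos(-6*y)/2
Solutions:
 v(y) = C1 + 3*y*acos(-6*y)/2 + sqrt(1 - 36*y^2)/4


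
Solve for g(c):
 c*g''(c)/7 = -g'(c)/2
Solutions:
 g(c) = C1 + C2/c^(5/2)


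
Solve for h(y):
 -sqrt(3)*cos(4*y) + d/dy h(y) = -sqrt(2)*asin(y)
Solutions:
 h(y) = C1 - sqrt(2)*(y*asin(y) + sqrt(1 - y^2)) + sqrt(3)*sin(4*y)/4


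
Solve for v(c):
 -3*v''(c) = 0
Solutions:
 v(c) = C1 + C2*c


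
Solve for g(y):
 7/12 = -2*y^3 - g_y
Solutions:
 g(y) = C1 - y^4/2 - 7*y/12


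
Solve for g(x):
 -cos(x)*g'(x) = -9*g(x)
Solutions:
 g(x) = C1*sqrt(sin(x) + 1)*(sin(x)^4 + 4*sin(x)^3 + 6*sin(x)^2 + 4*sin(x) + 1)/(sqrt(sin(x) - 1)*(sin(x)^4 - 4*sin(x)^3 + 6*sin(x)^2 - 4*sin(x) + 1))


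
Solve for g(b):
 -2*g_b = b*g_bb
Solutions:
 g(b) = C1 + C2/b


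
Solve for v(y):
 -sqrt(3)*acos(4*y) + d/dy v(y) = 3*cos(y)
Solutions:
 v(y) = C1 + sqrt(3)*(y*acos(4*y) - sqrt(1 - 16*y^2)/4) + 3*sin(y)


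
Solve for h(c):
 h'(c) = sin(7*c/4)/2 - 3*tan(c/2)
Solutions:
 h(c) = C1 + 6*log(cos(c/2)) - 2*cos(7*c/4)/7


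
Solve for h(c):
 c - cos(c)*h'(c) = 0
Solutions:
 h(c) = C1 + Integral(c/cos(c), c)


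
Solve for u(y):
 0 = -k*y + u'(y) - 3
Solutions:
 u(y) = C1 + k*y^2/2 + 3*y


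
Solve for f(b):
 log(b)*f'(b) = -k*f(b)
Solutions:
 f(b) = C1*exp(-k*li(b))


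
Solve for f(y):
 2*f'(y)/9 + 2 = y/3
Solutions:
 f(y) = C1 + 3*y^2/4 - 9*y


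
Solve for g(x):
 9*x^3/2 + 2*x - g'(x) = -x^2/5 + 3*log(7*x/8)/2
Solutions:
 g(x) = C1 + 9*x^4/8 + x^3/15 + x^2 - 3*x*log(x)/2 - 2*x*log(7) + x*log(14)/2 + 3*x/2 + 4*x*log(2)


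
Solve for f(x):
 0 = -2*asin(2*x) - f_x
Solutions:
 f(x) = C1 - 2*x*asin(2*x) - sqrt(1 - 4*x^2)


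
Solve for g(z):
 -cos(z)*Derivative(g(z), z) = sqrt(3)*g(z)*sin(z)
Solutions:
 g(z) = C1*cos(z)^(sqrt(3))


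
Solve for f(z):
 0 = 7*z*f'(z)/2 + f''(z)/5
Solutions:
 f(z) = C1 + C2*erf(sqrt(35)*z/2)


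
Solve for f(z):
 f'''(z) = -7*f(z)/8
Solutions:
 f(z) = C3*exp(-7^(1/3)*z/2) + (C1*sin(sqrt(3)*7^(1/3)*z/4) + C2*cos(sqrt(3)*7^(1/3)*z/4))*exp(7^(1/3)*z/4)


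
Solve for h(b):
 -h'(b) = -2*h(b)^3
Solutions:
 h(b) = -sqrt(2)*sqrt(-1/(C1 + 2*b))/2
 h(b) = sqrt(2)*sqrt(-1/(C1 + 2*b))/2


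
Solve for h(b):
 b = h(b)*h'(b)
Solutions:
 h(b) = -sqrt(C1 + b^2)
 h(b) = sqrt(C1 + b^2)


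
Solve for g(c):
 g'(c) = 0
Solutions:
 g(c) = C1


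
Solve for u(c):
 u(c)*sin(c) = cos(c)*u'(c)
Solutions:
 u(c) = C1/cos(c)


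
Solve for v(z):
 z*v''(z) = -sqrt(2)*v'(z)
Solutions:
 v(z) = C1 + C2*z^(1 - sqrt(2))


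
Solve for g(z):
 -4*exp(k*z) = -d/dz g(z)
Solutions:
 g(z) = C1 + 4*exp(k*z)/k


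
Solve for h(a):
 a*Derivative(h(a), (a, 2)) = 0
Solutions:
 h(a) = C1 + C2*a


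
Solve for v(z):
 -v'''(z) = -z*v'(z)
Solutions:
 v(z) = C1 + Integral(C2*airyai(z) + C3*airybi(z), z)


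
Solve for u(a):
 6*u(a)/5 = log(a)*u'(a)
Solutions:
 u(a) = C1*exp(6*li(a)/5)


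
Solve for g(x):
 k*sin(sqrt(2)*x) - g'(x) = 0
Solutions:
 g(x) = C1 - sqrt(2)*k*cos(sqrt(2)*x)/2


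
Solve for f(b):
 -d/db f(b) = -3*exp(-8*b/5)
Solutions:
 f(b) = C1 - 15*exp(-8*b/5)/8


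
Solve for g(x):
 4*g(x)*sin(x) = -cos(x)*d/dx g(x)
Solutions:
 g(x) = C1*cos(x)^4


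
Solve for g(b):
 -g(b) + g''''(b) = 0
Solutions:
 g(b) = C1*exp(-b) + C2*exp(b) + C3*sin(b) + C4*cos(b)


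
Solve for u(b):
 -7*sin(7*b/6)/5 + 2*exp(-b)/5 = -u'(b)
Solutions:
 u(b) = C1 - 6*cos(7*b/6)/5 + 2*exp(-b)/5


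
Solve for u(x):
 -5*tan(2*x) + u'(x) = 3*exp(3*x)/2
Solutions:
 u(x) = C1 + exp(3*x)/2 - 5*log(cos(2*x))/2


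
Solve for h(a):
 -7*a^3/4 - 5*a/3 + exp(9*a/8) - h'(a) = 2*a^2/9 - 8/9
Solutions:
 h(a) = C1 - 7*a^4/16 - 2*a^3/27 - 5*a^2/6 + 8*a/9 + 8*exp(9*a/8)/9


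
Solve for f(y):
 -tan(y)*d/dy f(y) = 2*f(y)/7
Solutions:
 f(y) = C1/sin(y)^(2/7)


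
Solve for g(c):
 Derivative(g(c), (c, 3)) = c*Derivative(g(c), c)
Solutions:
 g(c) = C1 + Integral(C2*airyai(c) + C3*airybi(c), c)


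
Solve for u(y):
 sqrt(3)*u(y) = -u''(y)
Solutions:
 u(y) = C1*sin(3^(1/4)*y) + C2*cos(3^(1/4)*y)


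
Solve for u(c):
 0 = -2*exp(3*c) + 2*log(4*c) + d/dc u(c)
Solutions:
 u(c) = C1 - 2*c*log(c) + 2*c*(1 - 2*log(2)) + 2*exp(3*c)/3


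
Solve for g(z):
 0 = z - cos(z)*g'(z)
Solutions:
 g(z) = C1 + Integral(z/cos(z), z)


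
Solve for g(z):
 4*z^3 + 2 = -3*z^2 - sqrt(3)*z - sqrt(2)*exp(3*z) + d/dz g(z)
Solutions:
 g(z) = C1 + z^4 + z^3 + sqrt(3)*z^2/2 + 2*z + sqrt(2)*exp(3*z)/3


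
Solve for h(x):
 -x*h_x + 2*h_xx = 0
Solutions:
 h(x) = C1 + C2*erfi(x/2)


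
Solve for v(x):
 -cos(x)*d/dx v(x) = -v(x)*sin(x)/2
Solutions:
 v(x) = C1/sqrt(cos(x))


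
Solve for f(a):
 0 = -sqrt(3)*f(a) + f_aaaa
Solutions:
 f(a) = C1*exp(-3^(1/8)*a) + C2*exp(3^(1/8)*a) + C3*sin(3^(1/8)*a) + C4*cos(3^(1/8)*a)


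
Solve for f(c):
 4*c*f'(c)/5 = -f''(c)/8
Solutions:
 f(c) = C1 + C2*erf(4*sqrt(5)*c/5)


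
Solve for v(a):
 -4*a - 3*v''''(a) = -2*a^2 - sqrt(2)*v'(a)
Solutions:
 v(a) = C1 + C4*exp(2^(1/6)*3^(2/3)*a/3) - sqrt(2)*a^3/3 + sqrt(2)*a^2 + (C2*sin(6^(1/6)*a/2) + C3*cos(6^(1/6)*a/2))*exp(-2^(1/6)*3^(2/3)*a/6)


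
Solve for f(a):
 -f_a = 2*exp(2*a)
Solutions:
 f(a) = C1 - exp(2*a)


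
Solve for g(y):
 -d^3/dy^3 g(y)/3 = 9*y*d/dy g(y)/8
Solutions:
 g(y) = C1 + Integral(C2*airyai(-3*y/2) + C3*airybi(-3*y/2), y)


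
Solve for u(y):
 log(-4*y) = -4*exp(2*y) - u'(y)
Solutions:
 u(y) = C1 - y*log(-y) + y*(1 - 2*log(2)) - 2*exp(2*y)


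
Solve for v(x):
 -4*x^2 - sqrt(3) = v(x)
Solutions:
 v(x) = -4*x^2 - sqrt(3)


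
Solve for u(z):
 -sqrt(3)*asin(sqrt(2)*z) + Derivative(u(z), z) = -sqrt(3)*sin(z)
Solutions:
 u(z) = C1 + sqrt(3)*(z*asin(sqrt(2)*z) + sqrt(2)*sqrt(1 - 2*z^2)/2) + sqrt(3)*cos(z)


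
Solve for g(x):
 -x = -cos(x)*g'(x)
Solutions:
 g(x) = C1 + Integral(x/cos(x), x)


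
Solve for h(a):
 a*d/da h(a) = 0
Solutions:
 h(a) = C1


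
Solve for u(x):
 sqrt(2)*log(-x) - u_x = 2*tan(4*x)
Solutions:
 u(x) = C1 + sqrt(2)*x*(log(-x) - 1) + log(cos(4*x))/2


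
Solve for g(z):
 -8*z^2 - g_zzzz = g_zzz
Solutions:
 g(z) = C1 + C2*z + C3*z^2 + C4*exp(-z) - 2*z^5/15 + 2*z^4/3 - 8*z^3/3


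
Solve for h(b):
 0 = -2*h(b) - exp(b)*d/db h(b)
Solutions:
 h(b) = C1*exp(2*exp(-b))


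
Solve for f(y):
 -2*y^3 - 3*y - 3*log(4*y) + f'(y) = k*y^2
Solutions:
 f(y) = C1 + k*y^3/3 + y^4/2 + 3*y^2/2 + 3*y*log(y) - 3*y + y*log(64)


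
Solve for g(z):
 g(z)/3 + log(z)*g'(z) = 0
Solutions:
 g(z) = C1*exp(-li(z)/3)


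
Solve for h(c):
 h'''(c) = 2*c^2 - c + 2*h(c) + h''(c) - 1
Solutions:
 h(c) = C1*exp(c*(-(3*sqrt(87) + 28)^(1/3) - 1/(3*sqrt(87) + 28)^(1/3) + 2)/6)*sin(sqrt(3)*c*(-(3*sqrt(87) + 28)^(1/3) + (3*sqrt(87) + 28)^(-1/3))/6) + C2*exp(c*(-(3*sqrt(87) + 28)^(1/3) - 1/(3*sqrt(87) + 28)^(1/3) + 2)/6)*cos(sqrt(3)*c*(-(3*sqrt(87) + 28)^(1/3) + (3*sqrt(87) + 28)^(-1/3))/6) + C3*exp(c*((3*sqrt(87) + 28)^(-1/3) + 1 + (3*sqrt(87) + 28)^(1/3))/3) - c^2 + c/2 + 3/2


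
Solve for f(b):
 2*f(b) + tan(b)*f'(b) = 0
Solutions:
 f(b) = C1/sin(b)^2


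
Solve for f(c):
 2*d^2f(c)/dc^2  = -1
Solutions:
 f(c) = C1 + C2*c - c^2/4


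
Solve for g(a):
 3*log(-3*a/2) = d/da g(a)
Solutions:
 g(a) = C1 + 3*a*log(-a) + 3*a*(-1 - log(2) + log(3))


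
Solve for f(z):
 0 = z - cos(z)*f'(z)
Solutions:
 f(z) = C1 + Integral(z/cos(z), z)


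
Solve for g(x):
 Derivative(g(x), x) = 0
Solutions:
 g(x) = C1


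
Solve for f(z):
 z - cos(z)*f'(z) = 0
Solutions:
 f(z) = C1 + Integral(z/cos(z), z)


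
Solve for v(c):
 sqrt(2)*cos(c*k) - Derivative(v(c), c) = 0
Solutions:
 v(c) = C1 + sqrt(2)*sin(c*k)/k


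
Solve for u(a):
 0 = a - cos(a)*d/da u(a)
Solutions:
 u(a) = C1 + Integral(a/cos(a), a)


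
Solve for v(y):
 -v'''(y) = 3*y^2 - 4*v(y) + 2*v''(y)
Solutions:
 v(y) = C1*exp(-y*(2*2^(2/3)/(3*sqrt(57) + 23)^(1/3) + 4 + 2^(1/3)*(3*sqrt(57) + 23)^(1/3))/6)*sin(2^(1/3)*sqrt(3)*y*(-(3*sqrt(57) + 23)^(1/3) + 2*2^(1/3)/(3*sqrt(57) + 23)^(1/3))/6) + C2*exp(-y*(2*2^(2/3)/(3*sqrt(57) + 23)^(1/3) + 4 + 2^(1/3)*(3*sqrt(57) + 23)^(1/3))/6)*cos(2^(1/3)*sqrt(3)*y*(-(3*sqrt(57) + 23)^(1/3) + 2*2^(1/3)/(3*sqrt(57) + 23)^(1/3))/6) + C3*exp(y*(-2 + 2*2^(2/3)/(3*sqrt(57) + 23)^(1/3) + 2^(1/3)*(3*sqrt(57) + 23)^(1/3))/3) + 3*y^2/4 + 3/4


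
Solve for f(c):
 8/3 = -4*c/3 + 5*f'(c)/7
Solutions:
 f(c) = C1 + 14*c^2/15 + 56*c/15


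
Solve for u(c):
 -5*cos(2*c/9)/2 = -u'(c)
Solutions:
 u(c) = C1 + 45*sin(2*c/9)/4


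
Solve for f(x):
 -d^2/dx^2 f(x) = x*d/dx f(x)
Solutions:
 f(x) = C1 + C2*erf(sqrt(2)*x/2)


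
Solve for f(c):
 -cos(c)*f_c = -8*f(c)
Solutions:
 f(c) = C1*(sin(c)^4 + 4*sin(c)^3 + 6*sin(c)^2 + 4*sin(c) + 1)/(sin(c)^4 - 4*sin(c)^3 + 6*sin(c)^2 - 4*sin(c) + 1)


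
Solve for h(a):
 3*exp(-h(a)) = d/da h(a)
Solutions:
 h(a) = log(C1 + 3*a)


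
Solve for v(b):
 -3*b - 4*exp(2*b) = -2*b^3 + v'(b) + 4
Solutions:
 v(b) = C1 + b^4/2 - 3*b^2/2 - 4*b - 2*exp(2*b)


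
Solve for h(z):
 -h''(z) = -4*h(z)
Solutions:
 h(z) = C1*exp(-2*z) + C2*exp(2*z)


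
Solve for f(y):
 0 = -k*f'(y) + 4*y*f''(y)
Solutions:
 f(y) = C1 + y^(re(k)/4 + 1)*(C2*sin(log(y)*Abs(im(k))/4) + C3*cos(log(y)*im(k)/4))


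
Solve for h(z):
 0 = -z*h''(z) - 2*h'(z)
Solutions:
 h(z) = C1 + C2/z


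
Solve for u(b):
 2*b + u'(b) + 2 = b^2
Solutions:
 u(b) = C1 + b^3/3 - b^2 - 2*b


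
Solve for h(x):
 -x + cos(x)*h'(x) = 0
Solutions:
 h(x) = C1 + Integral(x/cos(x), x)


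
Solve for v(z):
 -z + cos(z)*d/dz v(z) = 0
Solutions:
 v(z) = C1 + Integral(z/cos(z), z)


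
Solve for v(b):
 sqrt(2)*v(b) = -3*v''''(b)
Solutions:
 v(b) = (C1*sin(2^(5/8)*3^(3/4)*b/6) + C2*cos(2^(5/8)*3^(3/4)*b/6))*exp(-2^(5/8)*3^(3/4)*b/6) + (C3*sin(2^(5/8)*3^(3/4)*b/6) + C4*cos(2^(5/8)*3^(3/4)*b/6))*exp(2^(5/8)*3^(3/4)*b/6)


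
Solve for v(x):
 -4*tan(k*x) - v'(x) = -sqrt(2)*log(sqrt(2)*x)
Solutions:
 v(x) = C1 + sqrt(2)*x*(log(x) - 1) + sqrt(2)*x*log(2)/2 - 4*Piecewise((-log(cos(k*x))/k, Ne(k, 0)), (0, True))


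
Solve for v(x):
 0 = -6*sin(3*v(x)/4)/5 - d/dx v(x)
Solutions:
 6*x/5 + 2*log(cos(3*v(x)/4) - 1)/3 - 2*log(cos(3*v(x)/4) + 1)/3 = C1


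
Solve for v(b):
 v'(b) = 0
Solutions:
 v(b) = C1


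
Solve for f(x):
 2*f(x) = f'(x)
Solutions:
 f(x) = C1*exp(2*x)


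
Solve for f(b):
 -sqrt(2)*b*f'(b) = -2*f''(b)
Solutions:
 f(b) = C1 + C2*erfi(2^(1/4)*b/2)


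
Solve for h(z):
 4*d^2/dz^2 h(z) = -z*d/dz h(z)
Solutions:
 h(z) = C1 + C2*erf(sqrt(2)*z/4)


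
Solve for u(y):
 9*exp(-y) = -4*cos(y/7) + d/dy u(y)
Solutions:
 u(y) = C1 + 28*sin(y/7) - 9*exp(-y)


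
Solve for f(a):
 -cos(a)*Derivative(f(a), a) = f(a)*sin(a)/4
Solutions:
 f(a) = C1*cos(a)^(1/4)


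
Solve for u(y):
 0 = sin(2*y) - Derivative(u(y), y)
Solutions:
 u(y) = C1 - cos(2*y)/2


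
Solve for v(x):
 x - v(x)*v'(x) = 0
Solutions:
 v(x) = -sqrt(C1 + x^2)
 v(x) = sqrt(C1 + x^2)


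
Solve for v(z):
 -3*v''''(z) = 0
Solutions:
 v(z) = C1 + C2*z + C3*z^2 + C4*z^3


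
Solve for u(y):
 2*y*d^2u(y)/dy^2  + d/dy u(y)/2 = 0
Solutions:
 u(y) = C1 + C2*y^(3/4)


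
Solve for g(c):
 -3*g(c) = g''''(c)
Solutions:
 g(c) = (C1*sin(sqrt(2)*3^(1/4)*c/2) + C2*cos(sqrt(2)*3^(1/4)*c/2))*exp(-sqrt(2)*3^(1/4)*c/2) + (C3*sin(sqrt(2)*3^(1/4)*c/2) + C4*cos(sqrt(2)*3^(1/4)*c/2))*exp(sqrt(2)*3^(1/4)*c/2)


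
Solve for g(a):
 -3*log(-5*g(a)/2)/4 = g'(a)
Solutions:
 4*Integral(1/(log(-_y) - log(2) + log(5)), (_y, g(a)))/3 = C1 - a


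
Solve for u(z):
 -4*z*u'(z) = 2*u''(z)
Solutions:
 u(z) = C1 + C2*erf(z)


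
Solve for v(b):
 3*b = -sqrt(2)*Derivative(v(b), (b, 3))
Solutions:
 v(b) = C1 + C2*b + C3*b^2 - sqrt(2)*b^4/16


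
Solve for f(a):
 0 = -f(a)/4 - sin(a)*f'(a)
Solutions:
 f(a) = C1*(cos(a) + 1)^(1/8)/(cos(a) - 1)^(1/8)


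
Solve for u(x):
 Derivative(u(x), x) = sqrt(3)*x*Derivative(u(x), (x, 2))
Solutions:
 u(x) = C1 + C2*x^(sqrt(3)/3 + 1)


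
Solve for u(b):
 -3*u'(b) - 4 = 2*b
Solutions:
 u(b) = C1 - b^2/3 - 4*b/3


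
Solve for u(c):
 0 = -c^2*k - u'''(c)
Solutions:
 u(c) = C1 + C2*c + C3*c^2 - c^5*k/60


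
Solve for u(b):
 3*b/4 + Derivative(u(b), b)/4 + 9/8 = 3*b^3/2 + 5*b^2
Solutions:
 u(b) = C1 + 3*b^4/2 + 20*b^3/3 - 3*b^2/2 - 9*b/2


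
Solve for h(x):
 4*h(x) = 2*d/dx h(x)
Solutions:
 h(x) = C1*exp(2*x)


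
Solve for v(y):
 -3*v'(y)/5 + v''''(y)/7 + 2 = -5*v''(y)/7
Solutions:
 v(y) = C1 + C2*exp(-y*(-50*90^(1/3)/(189 + sqrt(73221))^(1/3) + 300^(1/3)*(189 + sqrt(73221))^(1/3))/60)*sin(10^(1/3)*3^(1/6)*y*(150/(189 + sqrt(73221))^(1/3) + 10^(1/3)*3^(2/3)*(189 + sqrt(73221))^(1/3))/60) + C3*exp(-y*(-50*90^(1/3)/(189 + sqrt(73221))^(1/3) + 300^(1/3)*(189 + sqrt(73221))^(1/3))/60)*cos(10^(1/3)*3^(1/6)*y*(150/(189 + sqrt(73221))^(1/3) + 10^(1/3)*3^(2/3)*(189 + sqrt(73221))^(1/3))/60) + C4*exp(y*(-50*90^(1/3)/(189 + sqrt(73221))^(1/3) + 300^(1/3)*(189 + sqrt(73221))^(1/3))/30) + 10*y/3


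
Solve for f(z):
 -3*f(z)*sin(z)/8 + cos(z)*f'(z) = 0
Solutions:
 f(z) = C1/cos(z)^(3/8)


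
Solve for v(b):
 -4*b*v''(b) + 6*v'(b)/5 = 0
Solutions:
 v(b) = C1 + C2*b^(13/10)


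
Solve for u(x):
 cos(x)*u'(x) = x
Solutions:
 u(x) = C1 + Integral(x/cos(x), x)


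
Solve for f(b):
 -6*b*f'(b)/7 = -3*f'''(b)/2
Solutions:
 f(b) = C1 + Integral(C2*airyai(14^(2/3)*b/7) + C3*airybi(14^(2/3)*b/7), b)


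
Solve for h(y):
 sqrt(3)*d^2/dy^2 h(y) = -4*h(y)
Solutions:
 h(y) = C1*sin(2*3^(3/4)*y/3) + C2*cos(2*3^(3/4)*y/3)


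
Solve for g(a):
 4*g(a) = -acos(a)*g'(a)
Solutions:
 g(a) = C1*exp(-4*Integral(1/acos(a), a))


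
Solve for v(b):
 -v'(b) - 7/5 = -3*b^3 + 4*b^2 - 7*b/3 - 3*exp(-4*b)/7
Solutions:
 v(b) = C1 + 3*b^4/4 - 4*b^3/3 + 7*b^2/6 - 7*b/5 - 3*exp(-4*b)/28


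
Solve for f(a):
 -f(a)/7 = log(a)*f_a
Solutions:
 f(a) = C1*exp(-li(a)/7)


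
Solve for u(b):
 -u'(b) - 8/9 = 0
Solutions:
 u(b) = C1 - 8*b/9


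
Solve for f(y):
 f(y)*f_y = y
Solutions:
 f(y) = -sqrt(C1 + y^2)
 f(y) = sqrt(C1 + y^2)


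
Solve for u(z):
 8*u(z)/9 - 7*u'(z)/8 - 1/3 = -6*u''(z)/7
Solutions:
 u(z) = (C1*sin(sqrt(64407)*z/288) + C2*cos(sqrt(64407)*z/288))*exp(49*z/96) + 3/8


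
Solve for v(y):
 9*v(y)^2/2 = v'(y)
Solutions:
 v(y) = -2/(C1 + 9*y)
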